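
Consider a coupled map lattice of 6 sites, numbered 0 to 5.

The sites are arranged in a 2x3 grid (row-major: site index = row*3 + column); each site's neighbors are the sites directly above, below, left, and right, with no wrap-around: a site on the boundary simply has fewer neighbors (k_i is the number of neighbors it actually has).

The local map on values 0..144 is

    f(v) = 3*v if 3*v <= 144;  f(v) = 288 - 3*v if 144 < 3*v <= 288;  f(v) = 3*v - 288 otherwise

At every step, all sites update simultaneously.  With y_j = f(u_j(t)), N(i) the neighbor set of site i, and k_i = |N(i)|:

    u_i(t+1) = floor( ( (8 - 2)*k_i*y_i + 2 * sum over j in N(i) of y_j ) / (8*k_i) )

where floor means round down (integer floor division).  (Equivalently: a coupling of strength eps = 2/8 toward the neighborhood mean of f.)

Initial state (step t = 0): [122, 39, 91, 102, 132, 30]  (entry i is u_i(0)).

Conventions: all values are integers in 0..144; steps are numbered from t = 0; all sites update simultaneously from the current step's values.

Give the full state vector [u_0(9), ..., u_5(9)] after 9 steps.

Answer: [130, 134, 94, 68, 83, 75]

Derivation:
t=0: [122, 39, 91, 102, 132, 30]
t=1: [75, 104, 37, 36, 99, 82]
t=2: [63, 33, 91, 90, 21, 46]
t=3: [88, 89, 40, 33, 68, 113]
t=4: [33, 34, 99, 87, 77, 63]
t=5: [90, 90, 31, 39, 61, 82]
t=6: [30, 31, 77, 103, 93, 56]
t=7: [81, 82, 69, 28, 26, 98]
t=8: [49, 48, 66, 78, 69, 24]
t=9: [130, 134, 94, 68, 83, 75]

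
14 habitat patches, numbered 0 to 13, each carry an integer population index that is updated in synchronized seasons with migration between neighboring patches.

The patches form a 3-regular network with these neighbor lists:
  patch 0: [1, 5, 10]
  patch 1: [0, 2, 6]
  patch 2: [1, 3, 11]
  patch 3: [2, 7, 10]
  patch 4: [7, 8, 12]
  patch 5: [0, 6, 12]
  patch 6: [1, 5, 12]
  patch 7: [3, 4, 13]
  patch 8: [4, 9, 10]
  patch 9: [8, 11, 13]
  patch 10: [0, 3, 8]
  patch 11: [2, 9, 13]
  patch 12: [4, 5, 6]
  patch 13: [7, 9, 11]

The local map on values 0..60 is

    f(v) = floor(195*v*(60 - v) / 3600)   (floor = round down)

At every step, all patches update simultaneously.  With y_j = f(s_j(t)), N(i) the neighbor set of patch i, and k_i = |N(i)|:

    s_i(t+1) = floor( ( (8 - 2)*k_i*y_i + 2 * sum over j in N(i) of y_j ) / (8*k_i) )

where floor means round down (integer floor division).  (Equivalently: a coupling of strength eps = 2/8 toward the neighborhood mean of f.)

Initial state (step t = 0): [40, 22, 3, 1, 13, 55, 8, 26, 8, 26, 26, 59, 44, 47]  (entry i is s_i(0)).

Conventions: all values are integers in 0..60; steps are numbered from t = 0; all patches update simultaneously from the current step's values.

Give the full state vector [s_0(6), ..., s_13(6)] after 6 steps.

Simulating step by step:
t=0: [40, 22, 3, 1, 13, 55, 8, 26, 8, 26, 26, 59, 44, 47]
t=1: [41, 39, 11, 10, 33, 19, 24, 41, 27, 40, 40, 9, 34, 32]
t=2: [42, 42, 29, 29, 47, 42, 45, 41, 47, 42, 42, 28, 46, 45]
t=3: [40, 40, 47, 46, 33, 39, 36, 41, 34, 39, 40, 46, 34, 37]
t=4: [43, 42, 34, 35, 47, 44, 45, 42, 46, 43, 42, 35, 46, 44]
t=5: [39, 40, 46, 45, 33, 37, 36, 39, 34, 39, 40, 45, 34, 39]
t=6: [44, 42, 35, 37, 47, 45, 45, 43, 46, 43, 42, 37, 46, 43]

Answer: [44, 42, 35, 37, 47, 45, 45, 43, 46, 43, 42, 37, 46, 43]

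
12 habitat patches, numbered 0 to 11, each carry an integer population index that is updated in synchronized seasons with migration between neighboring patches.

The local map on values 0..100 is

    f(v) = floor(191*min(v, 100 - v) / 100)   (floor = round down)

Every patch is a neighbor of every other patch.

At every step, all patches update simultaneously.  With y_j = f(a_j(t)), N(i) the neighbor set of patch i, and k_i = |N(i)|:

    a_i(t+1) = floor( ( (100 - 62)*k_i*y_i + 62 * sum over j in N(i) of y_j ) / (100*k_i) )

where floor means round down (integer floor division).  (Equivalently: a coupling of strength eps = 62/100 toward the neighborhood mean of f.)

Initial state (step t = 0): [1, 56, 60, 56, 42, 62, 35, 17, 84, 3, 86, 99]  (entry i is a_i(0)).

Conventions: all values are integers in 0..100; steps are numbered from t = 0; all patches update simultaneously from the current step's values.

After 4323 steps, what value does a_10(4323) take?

Answer: a_10(4323) = 76
Key observation: The state at step 9, [21, 21, 21, 21, 21, 21, 21, 21, 21, 21, 21, 21], reappears at step 17: the system is in a cycle of period 8 from step 9 on.  Therefore the state at step 4323 equals the state at step 9 + ((4323 - 9) mod 8) = 11, which is [76, 76, 76, 76, 76, 76, 76, 76, 76, 76, 76, 76].

Derivation:
t=0: [1, 56, 60, 56, 42, 62, 35, 17, 84, 3, 86, 99]
t=1: [31, 58, 55, 58, 57, 54, 52, 41, 41, 33, 39, 31]
t=2: [70, 77, 79, 77, 78, 79, 81, 76, 76, 72, 75, 70]
t=3: [49, 44, 43, 44, 44, 43, 42, 45, 45, 48, 46, 49]
t=4: [88, 85, 84, 85, 85, 84, 83, 85, 85, 87, 86, 88]
t=5: [25, 27, 28, 27, 27, 28, 28, 27, 27, 26, 26, 25]
t=6: [49, 50, 51, 50, 50, 51, 51, 50, 50, 50, 50, 49]
t=7: [93, 94, 93, 94, 94, 93, 93, 94, 94, 94, 94, 93]
t=8: [12, 11, 12, 11, 11, 12, 12, 11, 11, 11, 11, 12]
t=9: [21, 21, 21, 21, 21, 21, 21, 21, 21, 21, 21, 21]
t=10: [40, 40, 40, 40, 40, 40, 40, 40, 40, 40, 40, 40]
t=11: [76, 76, 76, 76, 76, 76, 76, 76, 76, 76, 76, 76]
t=12: [45, 45, 45, 45, 45, 45, 45, 45, 45, 45, 45, 45]
t=13: [85, 85, 85, 85, 85, 85, 85, 85, 85, 85, 85, 85]
t=14: [28, 28, 28, 28, 28, 28, 28, 28, 28, 28, 28, 28]
t=15: [53, 53, 53, 53, 53, 53, 53, 53, 53, 53, 53, 53]
t=16: [89, 89, 89, 89, 89, 89, 89, 89, 89, 89, 89, 89]
t=17: [21, 21, 21, 21, 21, 21, 21, 21, 21, 21, 21, 21]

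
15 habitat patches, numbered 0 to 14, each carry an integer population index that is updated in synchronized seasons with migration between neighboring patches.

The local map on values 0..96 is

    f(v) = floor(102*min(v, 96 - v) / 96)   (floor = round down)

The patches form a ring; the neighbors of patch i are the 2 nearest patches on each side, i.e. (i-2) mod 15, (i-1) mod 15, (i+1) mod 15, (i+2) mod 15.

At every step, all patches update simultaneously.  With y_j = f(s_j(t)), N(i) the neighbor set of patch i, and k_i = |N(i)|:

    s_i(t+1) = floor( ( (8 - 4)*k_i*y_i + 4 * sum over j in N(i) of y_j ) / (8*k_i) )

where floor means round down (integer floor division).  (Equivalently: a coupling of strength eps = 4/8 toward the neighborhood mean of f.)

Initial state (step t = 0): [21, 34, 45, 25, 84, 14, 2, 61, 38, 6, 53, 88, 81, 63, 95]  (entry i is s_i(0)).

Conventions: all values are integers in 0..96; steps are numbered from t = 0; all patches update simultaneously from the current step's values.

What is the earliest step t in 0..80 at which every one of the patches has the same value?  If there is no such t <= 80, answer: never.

Simulating step by step:
t=0: [21, 34, 45, 25, 84, 14, 2, 61, 38, 6, 53, 88, 81, 63, 95]  (not all equal)
t=1: [25, 30, 35, 26, 17, 16, 13, 26, 31, 19, 31, 16, 18, 23, 14]  (not all equal)
t=2: [26, 28, 31, 26, 20, 19, 18, 23, 27, 23, 27, 20, 20, 21, 19]  (not all equal)
t=3: [26, 27, 29, 26, 22, 21, 21, 23, 25, 24, 25, 22, 21, 22, 22]  (not all equal)
t=4: [26, 27, 28, 26, 24, 23, 22, 23, 25, 24, 25, 23, 22, 23, 24]  (not all equal)
t=5: [26, 27, 27, 26, 25, 24, 23, 24, 25, 25, 25, 24, 23, 24, 25]  (not all equal)
t=6: [26, 27, 27, 26, 26, 25, 24, 25, 25, 25, 25, 25, 24, 25, 26]  (not all equal)
t=7: [27, 27, 27, 27, 26, 26, 25, 25, 25, 26, 25, 25, 25, 26, 26]  (not all equal)
t=8: [27, 27, 27, 27, 27, 26, 26, 26, 26, 26, 26, 26, 26, 26, 27]  (not all equal)
t=9: [27, 28, 28, 27, 27, 27, 27, 27, 27, 27, 27, 27, 27, 27, 27]  (not all equal)
t=10: [28, 28, 28, 28, 28, 28, 28, 28, 28, 28, 28, 28, 28, 28, 28]  (all equal)

Answer: 10
Key observation: Synchronization is absorbing here: once all patches are equal they stay equal, and step 10 is the first all-equal step.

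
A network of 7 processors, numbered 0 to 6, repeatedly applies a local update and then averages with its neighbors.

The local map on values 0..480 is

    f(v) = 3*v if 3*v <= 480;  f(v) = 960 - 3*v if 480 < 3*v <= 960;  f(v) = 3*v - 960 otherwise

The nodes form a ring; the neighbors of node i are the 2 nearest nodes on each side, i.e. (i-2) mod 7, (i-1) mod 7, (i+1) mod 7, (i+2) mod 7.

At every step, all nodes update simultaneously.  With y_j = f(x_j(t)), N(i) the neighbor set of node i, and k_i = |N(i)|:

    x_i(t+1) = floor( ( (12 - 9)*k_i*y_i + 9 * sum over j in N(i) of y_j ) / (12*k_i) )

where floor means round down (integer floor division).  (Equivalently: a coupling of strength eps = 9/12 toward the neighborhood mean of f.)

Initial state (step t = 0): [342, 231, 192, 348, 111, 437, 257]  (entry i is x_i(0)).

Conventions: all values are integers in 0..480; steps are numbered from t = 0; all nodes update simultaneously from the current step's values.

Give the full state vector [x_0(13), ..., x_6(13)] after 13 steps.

Answer: [329, 325, 319, 314, 314, 319, 326]

Derivation:
t=0: [342, 231, 192, 348, 111, 437, 257]
t=1: [239, 202, 236, 271, 272, 213, 237]
t=2: [281, 255, 229, 237, 217, 227, 261]
t=3: [202, 201, 231, 260, 260, 229, 213]
t=4: [316, 299, 267, 246, 240, 262, 298]
t=5: [89, 101, 140, 174, 176, 144, 108]
t=6: [344, 347, 375, 407, 410, 381, 349]
t=7: [114, 129, 169, 196, 198, 175, 135]
t=8: [400, 391, 388, 400, 403, 387, 388]
t=9: [214, 219, 227, 222, 221, 225, 220]
t=10: [298, 299, 297, 291, 291, 297, 300]
t=11: [65, 68, 74, 75, 75, 73, 68]
t=12: [207, 209, 214, 219, 219, 213, 209]
t=13: [329, 325, 319, 314, 314, 319, 326]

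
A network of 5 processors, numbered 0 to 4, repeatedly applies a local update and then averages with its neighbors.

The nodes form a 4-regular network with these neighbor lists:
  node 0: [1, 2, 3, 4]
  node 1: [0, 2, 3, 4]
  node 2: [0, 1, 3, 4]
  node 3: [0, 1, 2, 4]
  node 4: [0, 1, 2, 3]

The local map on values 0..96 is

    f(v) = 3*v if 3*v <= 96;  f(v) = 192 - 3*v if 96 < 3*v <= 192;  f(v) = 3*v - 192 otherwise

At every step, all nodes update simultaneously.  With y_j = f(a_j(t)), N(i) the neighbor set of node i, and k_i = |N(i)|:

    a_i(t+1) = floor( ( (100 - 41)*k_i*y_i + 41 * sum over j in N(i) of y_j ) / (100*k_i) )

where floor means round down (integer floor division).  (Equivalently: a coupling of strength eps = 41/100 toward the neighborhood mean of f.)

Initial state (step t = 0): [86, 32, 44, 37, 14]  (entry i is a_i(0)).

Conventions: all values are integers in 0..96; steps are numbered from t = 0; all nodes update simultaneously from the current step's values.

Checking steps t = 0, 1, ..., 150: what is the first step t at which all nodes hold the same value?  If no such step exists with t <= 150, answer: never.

Simulating step by step:
t=0: [86, 32, 44, 37, 14]  (not all equal)
t=1: [67, 82, 64, 74, 55]  (not all equal)
t=2: [16, 38, 12, 26, 25]  (not all equal)
t=3: [55, 70, 49, 70, 68]  (not all equal)
t=4: [25, 21, 34, 21, 18]  (not all equal)
t=5: [71, 66, 79, 66, 61]  (not all equal)
t=6: [19, 11, 30, 11, 13]  (not all equal)
t=7: [53, 41, 69, 41, 44]  (not all equal)
t=8: [41, 58, 32, 58, 54]  (not all equal)
t=9: [57, 32, 70, 32, 38]  (not all equal)
t=10: [41, 78, 40, 78, 69]  (not all equal)
t=11: [58, 45, 59, 45, 31]  (not all equal)
t=12: [33, 52, 31, 52, 69]  (not all equal)
t=13: [73, 45, 73, 45, 35]  (not all equal)
t=14: [39, 53, 39, 53, 68]  (not all equal)
t=15: [59, 39, 59, 39, 29]  (not all equal)
t=16: [34, 63, 34, 63, 69]  (not all equal)
t=17: [64, 22, 64, 22, 27]  (not all equal)
t=18: [21, 54, 21, 54, 61]  (not all equal)
t=19: [50, 34, 50, 34, 24]  (not all equal)
t=20: [54, 78, 54, 78, 69]  (not all equal)
t=21: [30, 36, 30, 36, 23]  (not all equal)
t=22: [86, 83, 86, 83, 76]  (not all equal)
t=23: [61, 56, 61, 56, 46]  (not all equal)
t=24: [16, 24, 16, 24, 38]  (not all equal)
t=25: [55, 67, 55, 67, 70]  (not all equal)
t=26: [22, 13, 22, 13, 18]  (not all equal)
t=27: [59, 46, 59, 46, 53]  (not all equal)
t=28: [24, 43, 24, 43, 33]  (not all equal)
t=29: [72, 67, 72, 67, 82]  (not all equal)
t=30: [24, 16, 24, 16, 38]  (not all equal)
t=31: [67, 55, 67, 55, 70]  (not all equal)
t=32: [13, 22, 13, 22, 18]  (not all equal)
t=33: [46, 59, 46, 59, 53]  (not all equal)
t=34: [43, 24, 43, 24, 33]  (not all equal)
t=35: [67, 72, 67, 72, 82]  (not all equal)
t=36: [16, 24, 16, 24, 38]  (not all equal)

Answer: never
Key observation: The state at step 24 reappears at step 36 — the system is in a cycle of period 12 from step 24 on.  No step 0..36 is synchronized, and the cycle repeats forever, so no step up to 150 (or ever) has all nodes equal.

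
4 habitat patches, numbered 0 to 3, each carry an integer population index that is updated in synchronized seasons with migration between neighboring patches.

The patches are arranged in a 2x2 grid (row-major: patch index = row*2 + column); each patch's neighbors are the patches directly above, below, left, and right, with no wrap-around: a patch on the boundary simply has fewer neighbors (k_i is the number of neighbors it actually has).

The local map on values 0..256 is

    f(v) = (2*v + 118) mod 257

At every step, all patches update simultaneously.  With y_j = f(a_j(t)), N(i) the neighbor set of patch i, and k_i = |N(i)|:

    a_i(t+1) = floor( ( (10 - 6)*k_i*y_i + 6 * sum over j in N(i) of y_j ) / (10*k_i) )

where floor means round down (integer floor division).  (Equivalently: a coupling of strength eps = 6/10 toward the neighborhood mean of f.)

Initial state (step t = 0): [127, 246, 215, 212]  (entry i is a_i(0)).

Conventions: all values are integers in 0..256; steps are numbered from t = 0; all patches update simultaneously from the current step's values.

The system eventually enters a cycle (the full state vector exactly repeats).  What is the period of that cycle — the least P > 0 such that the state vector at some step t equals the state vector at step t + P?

Simulating step by step:
t=0: [127, 246, 215, 212]
t=1: [85, 81, 56, 50]
t=2: [88, 83, 166, 163]
t=3: [80, 78, 144, 140]
t=4: [58, 55, 108, 106]
t=5: [185, 183, 122, 120]
t=6: [192, 190, 141, 140]
t=7: [213, 212, 173, 171]
t=8: [82, 81, 152, 151]
t=9: [66, 65, 122, 121]
t=10: [205, 205, 147, 147]
t=11: [56, 56, 112, 112]
t=12: [186, 186, 128, 128]
t=13: [198, 198, 151, 151]
t=14: [48, 48, 114, 114]
t=15: [176, 176, 126, 126]
t=16: [183, 183, 143, 143]
t=17: [203, 203, 171, 171]
t=18: [67, 67, 145, 145]
t=19: [221, 221, 181, 181]
t=20: [99, 99, 169, 169]
t=21: [101, 101, 157, 157]
t=22: [96, 96, 141, 141]
t=23: [80, 80, 116, 116]
t=24: [42, 42, 71, 71]
t=25: [142, 142, 62, 62]
t=26: [174, 174, 212, 212]
t=27: [154, 154, 82, 82]
t=28: [125, 125, 68, 68]
t=29: [153, 153, 211, 211]
t=30: [124, 124, 68, 68]
t=31: [152, 152, 210, 210]
t=32: [122, 122, 66, 66]
t=33: [148, 148, 206, 206]
t=34: [114, 114, 58, 58]
t=35: [132, 132, 190, 190]
t=36: [159, 159, 206, 206]
t=37: [130, 130, 64, 64]
t=38: [158, 158, 208, 208]
t=39: [129, 129, 67, 67]
t=40: [158, 158, 212, 212]
t=41: [132, 132, 72, 72]
t=42: [89, 89, 41, 41]
t=43: [87, 87, 151, 151]
t=44: [73, 73, 124, 124]
t=45: [37, 37, 78, 78]
t=46: [139, 139, 69, 69]
t=47: [174, 174, 220, 220]
t=48: [159, 159, 93, 93]
t=49: [139, 139, 86, 86]
t=50: [107, 107, 64, 64]
t=51: [126, 126, 194, 194]
t=52: [153, 153, 208, 208]
t=53: [122, 122, 64, 64]
t=54: [147, 147, 203, 203]
t=55: [111, 111, 53, 53]
t=56: [125, 125, 181, 181]
t=57: [144, 144, 189, 189]
t=58: [176, 176, 212, 212]
t=59: [157, 157, 83, 83]
t=60: [130, 130, 71, 71]
t=61: [85, 85, 38, 38]
t=62: [79, 79, 145, 145]
t=63: [58, 58, 111, 111]
t=64: [188, 188, 128, 128]
t=65: [201, 201, 153, 153]
t=66: [54, 54, 118, 118]
t=67: [187, 187, 135, 135]
t=68: [203, 203, 162, 162]
t=69: [62, 62, 132, 132]
t=70: [206, 206, 160, 160]
t=71: [65, 65, 131, 131]
t=72: [210, 210, 160, 160]
t=73: [71, 71, 133, 133]
t=74: [40, 40, 89, 89]
t=75: [150, 150, 86, 86]
t=76: [122, 122, 71, 71]
t=77: [74, 74, 33, 33]
t=78: [61, 61, 131, 131]
t=79: [204, 204, 158, 158]
t=80: [61, 61, 127, 127]
t=81: [202, 202, 152, 152]
t=82: [55, 55, 117, 117]
t=83: [188, 188, 134, 134]
t=84: [204, 204, 161, 161]
t=85: [63, 63, 131, 131]
t=86: [207, 207, 159, 159]
t=87: [66, 66, 130, 130]
t=88: [211, 211, 159, 159]
t=89: [71, 71, 133, 133]

Answer: 16
Key observation: The state at step 73, [71, 71, 133, 133], reappears at step 89 — and no state repeats earlier — so the cycle the system enters has period 16.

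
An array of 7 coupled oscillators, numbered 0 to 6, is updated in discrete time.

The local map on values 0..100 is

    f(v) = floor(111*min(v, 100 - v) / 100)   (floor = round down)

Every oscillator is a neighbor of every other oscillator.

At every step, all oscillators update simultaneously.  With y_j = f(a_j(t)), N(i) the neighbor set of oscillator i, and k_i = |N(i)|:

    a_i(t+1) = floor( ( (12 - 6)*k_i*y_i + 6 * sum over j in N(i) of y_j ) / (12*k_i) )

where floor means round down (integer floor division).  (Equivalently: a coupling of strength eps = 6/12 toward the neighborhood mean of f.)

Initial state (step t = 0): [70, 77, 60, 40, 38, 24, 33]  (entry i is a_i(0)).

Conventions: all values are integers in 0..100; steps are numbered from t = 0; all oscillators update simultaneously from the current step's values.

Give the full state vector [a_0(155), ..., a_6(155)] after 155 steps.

Simulating step by step:
t=0: [70, 77, 60, 40, 38, 24, 33]
t=1: [34, 31, 39, 39, 38, 31, 35]
t=2: [38, 36, 40, 40, 40, 36, 38]
t=3: [42, 40, 42, 42, 42, 40, 42]
t=4: [45, 44, 45, 45, 45, 44, 45]
t=5: [48, 48, 48, 48, 48, 48, 48]
t=6: [53, 53, 53, 53, 53, 53, 53]
t=7: [52, 52, 52, 52, 52, 52, 52]
t=8: [53, 53, 53, 53, 53, 53, 53]

Answer: [52, 52, 52, 52, 52, 52, 52]
Key observation: The state at step 6, [53, 53, 53, 53, 53, 53, 53], reappears at step 8: the system is in a cycle of period 2 from step 6 on.  Therefore the state at step 155 equals the state at step 6 + ((155 - 6) mod 2) = 7, which is [52, 52, 52, 52, 52, 52, 52].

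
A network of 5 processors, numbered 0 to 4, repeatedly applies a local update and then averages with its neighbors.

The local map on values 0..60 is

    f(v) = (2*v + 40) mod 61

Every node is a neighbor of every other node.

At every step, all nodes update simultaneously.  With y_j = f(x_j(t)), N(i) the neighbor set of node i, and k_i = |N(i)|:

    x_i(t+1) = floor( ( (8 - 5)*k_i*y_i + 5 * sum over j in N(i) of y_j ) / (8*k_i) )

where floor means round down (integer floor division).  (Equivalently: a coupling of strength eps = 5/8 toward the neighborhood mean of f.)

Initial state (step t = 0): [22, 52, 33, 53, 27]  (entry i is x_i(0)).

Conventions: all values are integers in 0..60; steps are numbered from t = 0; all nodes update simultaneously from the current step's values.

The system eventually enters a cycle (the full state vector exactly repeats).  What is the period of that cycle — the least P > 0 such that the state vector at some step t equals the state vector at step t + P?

Simulating step by step:
t=0: [22, 52, 33, 53, 27]
t=1: [28, 27, 32, 28, 30]
t=2: [36, 36, 38, 36, 37]
t=3: [51, 51, 52, 51, 52]
t=4: [20, 20, 21, 20, 21]
t=5: [19, 19, 20, 19, 20]
t=6: [17, 17, 18, 17, 18]
t=7: [13, 13, 14, 13, 14]
t=8: [5, 5, 6, 5, 6]
t=9: [50, 50, 51, 50, 51]
t=10: [18, 18, 19, 18, 19]
t=11: [15, 15, 16, 15, 16]
t=12: [9, 9, 10, 9, 10]
t=13: [58, 58, 59, 58, 59]
t=14: [34, 34, 35, 34, 35]
t=15: [47, 47, 48, 47, 48]
t=16: [12, 12, 13, 12, 13]
t=17: [3, 3, 4, 3, 4]
t=18: [46, 46, 47, 46, 47]
t=19: [10, 10, 11, 10, 11]
t=20: [41, 41, 28, 41, 28]
t=21: [10, 10, 18, 10, 18]
t=22: [45, 45, 36, 45, 36]
t=23: [21, 21, 30, 21, 30]
t=24: [26, 26, 30, 26, 30]
t=25: [33, 33, 35, 33, 35]
t=26: [46, 46, 47, 46, 47]

Answer: 8
Key observation: The state at step 18, [46, 46, 47, 46, 47], reappears at step 26 — and no state repeats earlier — so the cycle the system enters has period 8.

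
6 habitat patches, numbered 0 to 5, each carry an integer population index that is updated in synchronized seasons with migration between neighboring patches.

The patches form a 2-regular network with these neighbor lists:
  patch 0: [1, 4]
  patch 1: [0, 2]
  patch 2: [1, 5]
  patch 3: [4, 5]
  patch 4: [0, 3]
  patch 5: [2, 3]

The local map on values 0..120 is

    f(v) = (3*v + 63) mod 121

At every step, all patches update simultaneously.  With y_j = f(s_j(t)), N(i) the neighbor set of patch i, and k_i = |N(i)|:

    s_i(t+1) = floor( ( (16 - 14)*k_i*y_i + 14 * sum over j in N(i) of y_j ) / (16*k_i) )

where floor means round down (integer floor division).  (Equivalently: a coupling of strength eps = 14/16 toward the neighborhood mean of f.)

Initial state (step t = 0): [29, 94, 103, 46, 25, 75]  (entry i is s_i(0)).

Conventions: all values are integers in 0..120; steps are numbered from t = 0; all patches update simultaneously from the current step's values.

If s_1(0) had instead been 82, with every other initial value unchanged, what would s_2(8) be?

Answer: s_2(8) = 96
Key observation: This trace re-runs the system from the modified initial state.

Derivation:
t=0: [29, 82, 103, 46, 25, 75]
t=1: [40, 25, 50, 37, 49, 44]
t=2: [54, 69, 51, 77, 61, 72]
t=3: [27, 90, 40, 24, 68, 68]
t=4: [53, 48, 58, 23, 19, 36]
t=5: [102, 105, 74, 75, 64, 61]
t=6: [13, 23, 13, 13, 24, 39]
t=7: [23, 90, 43, 44, 91, 96]
t=8: [82, 47, 96, 98, 48, 77]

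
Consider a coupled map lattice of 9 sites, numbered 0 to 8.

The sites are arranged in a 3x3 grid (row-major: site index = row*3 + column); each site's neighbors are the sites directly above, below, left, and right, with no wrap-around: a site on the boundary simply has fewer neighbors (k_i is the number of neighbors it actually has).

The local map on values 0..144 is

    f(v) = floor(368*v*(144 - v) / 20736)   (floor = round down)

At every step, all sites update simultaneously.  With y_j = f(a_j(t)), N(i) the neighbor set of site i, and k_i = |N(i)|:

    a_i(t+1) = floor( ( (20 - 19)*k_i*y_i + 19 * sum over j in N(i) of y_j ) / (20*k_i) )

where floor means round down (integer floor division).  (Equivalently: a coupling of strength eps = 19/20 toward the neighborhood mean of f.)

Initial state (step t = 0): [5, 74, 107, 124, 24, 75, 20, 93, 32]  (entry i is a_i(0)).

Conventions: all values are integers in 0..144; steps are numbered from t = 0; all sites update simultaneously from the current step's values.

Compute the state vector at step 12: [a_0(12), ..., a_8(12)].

Simulating step by step:
t=0: [5, 74, 107, 124, 24, 75, 20, 93, 32]
t=1: [64, 46, 89, 36, 76, 62, 63, 54, 86]
t=2: [75, 88, 85, 89, 81, 88, 78, 89, 88]
t=3: [86, 89, 87, 90, 86, 88, 86, 89, 86]
t=4: [86, 87, 86, 87, 86, 87, 86, 87, 86]
t=5: [88, 88, 88, 88, 88, 88, 88, 88, 88]
t=6: [87, 87, 87, 87, 87, 87, 87, 87, 87]
t=7: [88, 88, 88, 88, 88, 88, 88, 88, 88]
t=8: [87, 87, 87, 87, 87, 87, 87, 87, 87]
t=9: [88, 88, 88, 88, 88, 88, 88, 88, 88]
t=10: [87, 87, 87, 87, 87, 87, 87, 87, 87]
t=11: [88, 88, 88, 88, 88, 88, 88, 88, 88]
t=12: [87, 87, 87, 87, 87, 87, 87, 87, 87]

Answer: [87, 87, 87, 87, 87, 87, 87, 87, 87]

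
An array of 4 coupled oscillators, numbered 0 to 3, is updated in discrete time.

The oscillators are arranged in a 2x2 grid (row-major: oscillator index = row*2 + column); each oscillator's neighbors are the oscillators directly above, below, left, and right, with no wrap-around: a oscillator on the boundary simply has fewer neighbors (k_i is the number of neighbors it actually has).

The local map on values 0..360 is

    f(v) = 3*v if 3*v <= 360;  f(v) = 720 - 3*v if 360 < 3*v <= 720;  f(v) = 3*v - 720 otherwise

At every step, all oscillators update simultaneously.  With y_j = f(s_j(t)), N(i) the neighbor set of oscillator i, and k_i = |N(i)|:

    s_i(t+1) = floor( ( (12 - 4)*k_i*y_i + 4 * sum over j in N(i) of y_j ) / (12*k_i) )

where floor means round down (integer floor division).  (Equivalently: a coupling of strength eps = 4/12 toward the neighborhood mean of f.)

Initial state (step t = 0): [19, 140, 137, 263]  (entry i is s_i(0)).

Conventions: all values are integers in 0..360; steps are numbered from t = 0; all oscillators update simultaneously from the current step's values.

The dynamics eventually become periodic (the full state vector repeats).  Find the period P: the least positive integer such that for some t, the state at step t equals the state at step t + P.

Simulating step by step:
t=0: [19, 140, 137, 263]
t=1: [139, 221, 227, 147]
t=2: [218, 135, 123, 202]
t=3: [155, 240, 264, 187]
t=4: [182, 69, 117, 118]
t=5: [209, 226, 322, 329]
t=6: [110, 88, 224, 226]
t=7: [272, 238, 94, 80]
t=8: [112, 60, 244, 208]
t=9: [256, 192, 80, 96]
t=10: [96, 152, 216, 256]
t=11: [248, 232, 104, 88]
t=12: [72, 64, 256, 232]
t=13: [184, 168, 72, 56]
t=14: [184, 200, 200, 184]
t=15: [152, 136, 136, 152]
t=16: [280, 296, 296, 280]
t=17: [136, 152, 152, 136]
t=18: [296, 280, 280, 296]
t=19: [152, 136, 136, 152]

Answer: 4
Key observation: The state at step 15, [152, 136, 136, 152], reappears at step 19 — and no state repeats earlier — so the cycle the system enters has period 4.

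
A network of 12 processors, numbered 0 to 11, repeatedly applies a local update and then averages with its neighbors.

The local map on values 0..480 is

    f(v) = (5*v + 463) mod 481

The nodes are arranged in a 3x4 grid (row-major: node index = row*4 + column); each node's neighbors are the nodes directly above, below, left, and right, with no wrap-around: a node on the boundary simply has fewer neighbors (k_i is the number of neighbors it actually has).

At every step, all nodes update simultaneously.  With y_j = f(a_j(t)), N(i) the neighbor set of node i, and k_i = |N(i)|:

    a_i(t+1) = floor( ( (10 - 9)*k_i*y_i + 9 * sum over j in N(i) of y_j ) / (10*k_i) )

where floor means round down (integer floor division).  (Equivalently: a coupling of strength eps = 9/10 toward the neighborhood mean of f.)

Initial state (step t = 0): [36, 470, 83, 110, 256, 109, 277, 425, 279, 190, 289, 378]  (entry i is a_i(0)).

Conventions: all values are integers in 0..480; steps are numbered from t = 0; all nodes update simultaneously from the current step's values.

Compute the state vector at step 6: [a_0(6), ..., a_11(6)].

Simulating step by step:
t=0: [36, 470, 83, 110, 256, 109, 277, 425, 279, 190, 289, 378]
t=1: [334, 222, 298, 266, 216, 356, 285, 283, 379, 322, 432, 334]
t=2: [124, 180, 280, 243, 298, 217, 269, 344, 155, 306, 262, 314]
t=3: [205, 233, 342, 329, 153, 204, 287, 238, 71, 220, 195, 275]
t=4: [207, 118, 272, 224, 153, 234, 264, 331, 207, 267, 338, 348]
t=5: [166, 196, 209, 272, 116, 255, 257, 247, 284, 177, 315, 218]
t=6: [69, 207, 212, 182, 327, 203, 194, 264, 254, 293, 251, 177]

Answer: [69, 207, 212, 182, 327, 203, 194, 264, 254, 293, 251, 177]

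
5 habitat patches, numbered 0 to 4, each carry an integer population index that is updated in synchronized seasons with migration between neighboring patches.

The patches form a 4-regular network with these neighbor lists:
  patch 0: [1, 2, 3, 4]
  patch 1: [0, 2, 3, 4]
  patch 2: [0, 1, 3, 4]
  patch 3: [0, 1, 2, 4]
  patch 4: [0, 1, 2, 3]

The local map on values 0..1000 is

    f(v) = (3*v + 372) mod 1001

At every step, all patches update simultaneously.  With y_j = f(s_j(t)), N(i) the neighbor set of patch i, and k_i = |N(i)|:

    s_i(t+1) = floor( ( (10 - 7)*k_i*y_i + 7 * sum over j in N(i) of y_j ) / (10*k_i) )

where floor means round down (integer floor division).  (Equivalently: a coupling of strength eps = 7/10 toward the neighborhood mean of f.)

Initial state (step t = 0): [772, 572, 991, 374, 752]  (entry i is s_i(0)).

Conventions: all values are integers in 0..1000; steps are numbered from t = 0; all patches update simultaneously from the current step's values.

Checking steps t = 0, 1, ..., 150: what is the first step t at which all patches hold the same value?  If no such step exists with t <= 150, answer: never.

Simulating step by step:
t=0: [772, 572, 991, 374, 752]  (not all equal)
t=1: [476, 401, 433, 452, 469]  (not all equal)
t=2: [720, 692, 704, 711, 718]  (not all equal)
t=3: [501, 490, 495, 497, 500]  (not all equal)
t=4: [862, 858, 860, 860, 862]  (not all equal)
t=5: [951, 950, 951, 951, 951]  (not all equal)
t=6: [221, 221, 221, 221, 221]  (all equal)

Answer: 6
Key observation: Synchronization is absorbing here: once all patches are equal they stay equal, and step 6 is the first all-equal step.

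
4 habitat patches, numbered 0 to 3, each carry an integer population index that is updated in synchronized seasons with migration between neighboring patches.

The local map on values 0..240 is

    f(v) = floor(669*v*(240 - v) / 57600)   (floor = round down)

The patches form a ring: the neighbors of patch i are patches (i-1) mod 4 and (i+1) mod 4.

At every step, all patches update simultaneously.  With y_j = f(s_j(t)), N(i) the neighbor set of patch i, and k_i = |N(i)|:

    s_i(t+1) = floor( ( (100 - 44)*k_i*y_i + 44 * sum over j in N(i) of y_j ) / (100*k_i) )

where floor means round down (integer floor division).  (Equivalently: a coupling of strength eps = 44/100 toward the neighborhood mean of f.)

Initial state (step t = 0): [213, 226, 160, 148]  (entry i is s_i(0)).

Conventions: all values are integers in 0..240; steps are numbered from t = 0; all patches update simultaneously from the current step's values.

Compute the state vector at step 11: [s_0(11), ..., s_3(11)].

Simulating step by step:
t=0: [213, 226, 160, 148]
t=1: [79, 67, 125, 135]
t=2: [147, 143, 158, 160]
t=3: [156, 157, 151, 150]
t=4: [152, 152, 154, 155]
t=5: [154, 154, 153, 153]
t=6: [153, 153, 153, 153]
t=7: [154, 154, 154, 154]
t=8: [153, 153, 153, 153]
t=9: [154, 154, 154, 154]
t=10: [153, 153, 153, 153]
t=11: [154, 154, 154, 154]

Answer: [154, 154, 154, 154]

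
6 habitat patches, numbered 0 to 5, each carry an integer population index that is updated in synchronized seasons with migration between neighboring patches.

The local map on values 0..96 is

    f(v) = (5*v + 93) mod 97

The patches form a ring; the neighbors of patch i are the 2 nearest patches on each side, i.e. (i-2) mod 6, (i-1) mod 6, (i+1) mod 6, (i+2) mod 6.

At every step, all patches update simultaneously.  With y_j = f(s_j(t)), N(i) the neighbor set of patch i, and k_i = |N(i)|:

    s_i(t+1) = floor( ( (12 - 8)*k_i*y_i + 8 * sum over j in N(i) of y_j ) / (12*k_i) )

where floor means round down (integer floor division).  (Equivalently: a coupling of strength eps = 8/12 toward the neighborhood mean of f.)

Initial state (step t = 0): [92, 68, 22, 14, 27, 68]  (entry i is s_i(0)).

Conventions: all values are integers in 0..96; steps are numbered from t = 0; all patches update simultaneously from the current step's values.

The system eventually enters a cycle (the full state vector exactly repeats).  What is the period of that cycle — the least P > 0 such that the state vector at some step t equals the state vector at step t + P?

Answer: 4
Key observation: The state at step 33, [59, 59, 60, 59, 59, 59], reappears at step 37 — and no state repeats earlier — so the cycle the system enters has period 4.

Derivation:
t=0: [92, 68, 22, 14, 27, 68]
t=1: [44, 46, 38, 44, 42, 50]
t=2: [38, 41, 44, 38, 34, 32]
t=3: [55, 45, 49, 55, 66, 62]
t=4: [46, 45, 51, 46, 47, 41]
t=5: [32, 30, 40, 32, 33, 23]
t=6: [41, 38, 39, 41, 43, 43]
t=7: [38, 50, 51, 38, 26, 25]
t=8: [56, 60, 62, 56, 52, 51]
t=9: [50, 41, 43, 50, 60, 57]
t=10: [36, 37, 25, 36, 36, 48]
t=11: [64, 65, 61, 64, 63, 67]
t=12: [25, 26, 20, 25, 23, 30]
t=13: [39, 41, 47, 39, 36, 31]
t=14: [60, 48, 58, 60, 72, 63]
t=15: [38, 34, 50, 38, 42, 26]
t=16: [56, 66, 60, 56, 47, 52]
t=17: [50, 50, 41, 50, 50, 60]
t=18: [36, 36, 37, 36, 36, 36]
t=19: [79, 79, 80, 79, 79, 79]
t=20: [3, 3, 4, 3, 3, 3]
t=21: [11, 11, 12, 11, 11, 11]
t=22: [51, 51, 52, 51, 51, 51]
t=23: [57, 57, 58, 57, 57, 57]
t=24: [87, 87, 88, 87, 87, 87]
t=25: [43, 43, 44, 43, 43, 43]
t=26: [17, 17, 18, 17, 17, 17]
t=27: [81, 81, 82, 81, 81, 81]
t=28: [13, 13, 14, 13, 13, 13]
t=29: [61, 61, 62, 61, 61, 61]
t=30: [10, 10, 11, 10, 10, 10]
t=31: [46, 46, 47, 46, 46, 46]
t=32: [32, 32, 33, 32, 32, 32]
t=33: [59, 59, 60, 59, 59, 59]
t=34: [0, 0, 1, 0, 0, 0]
t=35: [77, 77, 62, 77, 77, 93]
t=36: [74, 74, 65, 74, 74, 84]
t=37: [59, 59, 60, 59, 59, 59]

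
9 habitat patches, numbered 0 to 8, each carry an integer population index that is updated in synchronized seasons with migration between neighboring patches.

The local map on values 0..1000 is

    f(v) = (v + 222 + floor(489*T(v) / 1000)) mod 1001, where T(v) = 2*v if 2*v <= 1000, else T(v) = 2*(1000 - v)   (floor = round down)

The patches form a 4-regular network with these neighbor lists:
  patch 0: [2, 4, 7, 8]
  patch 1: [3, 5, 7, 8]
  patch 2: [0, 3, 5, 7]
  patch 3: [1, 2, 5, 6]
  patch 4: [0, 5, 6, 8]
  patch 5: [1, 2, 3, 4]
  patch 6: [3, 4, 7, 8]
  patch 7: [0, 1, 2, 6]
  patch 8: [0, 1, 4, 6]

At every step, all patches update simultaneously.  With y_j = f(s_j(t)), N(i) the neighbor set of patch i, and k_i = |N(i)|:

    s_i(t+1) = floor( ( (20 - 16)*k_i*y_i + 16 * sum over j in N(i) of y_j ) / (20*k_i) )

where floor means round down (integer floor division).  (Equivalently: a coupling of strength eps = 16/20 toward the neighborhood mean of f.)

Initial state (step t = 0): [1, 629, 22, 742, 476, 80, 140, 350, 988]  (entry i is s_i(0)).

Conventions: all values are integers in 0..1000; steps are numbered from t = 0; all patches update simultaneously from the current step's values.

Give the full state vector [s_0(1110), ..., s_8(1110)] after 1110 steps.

Simulating step by step:
t=0: [1, 629, 22, 742, 476, 80, 140, 350, 988]
t=1: [356, 388, 399, 314, 296, 246, 401, 422, 263]
t=2: [508, 667, 508, 512, 639, 671, 492, 398, 695]
t=3: [171, 171, 170, 208, 208, 211, 167, 167, 208]
t=4: [587, 603, 588, 588, 603, 604, 600, 556, 587]
t=5: [211, 211, 211, 211, 211, 211, 211, 211, 211]
t=6: [639, 639, 639, 639, 639, 639, 639, 639, 639]
t=7: [213, 213, 213, 213, 213, 213, 213, 213, 213]
t=8: [643, 643, 643, 643, 643, 643, 643, 643, 643]
t=9: [213, 213, 213, 213, 213, 213, 213, 213, 213]

Answer: [643, 643, 643, 643, 643, 643, 643, 643, 643]
Key observation: The state at step 7, [213, 213, 213, 213, 213, 213, 213, 213, 213], reappears at step 9: the system is in a cycle of period 2 from step 7 on.  Therefore the state at step 1110 equals the state at step 7 + ((1110 - 7) mod 2) = 8, which is [643, 643, 643, 643, 643, 643, 643, 643, 643].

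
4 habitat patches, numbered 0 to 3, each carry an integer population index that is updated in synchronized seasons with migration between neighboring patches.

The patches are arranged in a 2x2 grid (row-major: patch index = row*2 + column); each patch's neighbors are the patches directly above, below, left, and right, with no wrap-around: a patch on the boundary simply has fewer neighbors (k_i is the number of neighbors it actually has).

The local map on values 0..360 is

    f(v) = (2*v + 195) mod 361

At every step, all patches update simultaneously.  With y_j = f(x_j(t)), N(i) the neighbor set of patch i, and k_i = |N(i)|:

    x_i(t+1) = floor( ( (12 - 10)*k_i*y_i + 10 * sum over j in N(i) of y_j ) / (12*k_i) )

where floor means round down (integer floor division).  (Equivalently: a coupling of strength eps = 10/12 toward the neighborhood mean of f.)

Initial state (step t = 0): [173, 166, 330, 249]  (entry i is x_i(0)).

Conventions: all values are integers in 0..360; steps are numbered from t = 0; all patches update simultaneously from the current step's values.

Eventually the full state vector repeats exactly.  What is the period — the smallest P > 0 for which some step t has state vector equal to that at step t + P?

Answer: 18
Key observation: The state at step 71, [14, 14, 14, 14], reappears at step 89 — and no state repeats earlier — so the cycle the system enters has period 18.

Derivation:
t=0: [173, 166, 330, 249]
t=1: [154, 241, 235, 179]
t=2: [282, 191, 189, 290]
t=3: [184, 73, 72, 187]
t=4: [317, 227, 227, 318]
t=5: [257, 138, 138, 258]
t=6: [149, 309, 309, 150]
t=7: [97, 126, 126, 98]
t=8: [76, 38, 38, 76]
t=9: [283, 334, 334, 283]
t=10: [124, 56, 56, 124]
t=11: [269, 119, 119, 269]
t=12: [61, 21, 21, 61]
t=13: [250, 303, 303, 250]
t=14: [121, 291, 291, 121]
t=15: [58, 72, 72, 58]
t=16: [334, 315, 315, 334]
t=17: [109, 134, 134, 109]
t=18: [93, 60, 60, 93]
t=19: [265, 69, 69, 265]
t=20: [278, 58, 58, 278]
t=21: [264, 76, 76, 264]
t=22: [289, 58, 58, 289]
t=23: [267, 94, 94, 267]
t=24: [19, 9, 9, 19]
t=25: [216, 229, 229, 216]
t=26: [287, 270, 270, 287]
t=27: [18, 41, 41, 18]
t=28: [269, 238, 238, 269]
t=29: [260, 60, 60, 260]
t=30: [321, 347, 347, 321]
t=31: [158, 123, 123, 158]
t=32: [91, 138, 138, 91]
t=33: [94, 31, 31, 94]
t=34: [217, 61, 61, 217]
t=35: [308, 276, 276, 308]
t=36: [35, 78, 78, 35]
t=37: [336, 279, 279, 336]
t=38: [50, 126, 126, 50]
t=39: [120, 260, 260, 120]
t=40: [307, 120, 120, 307]
t=41: [76, 84, 84, 76]
t=42: [59, 289, 289, 59]
t=43: [94, 269, 269, 94]
t=44: [12, 20, 20, 12]
t=45: [232, 221, 221, 232]
t=46: [279, 294, 294, 279]
t=47: [56, 36, 36, 56]
t=48: [273, 300, 300, 273]
t=49: [64, 28, 28, 64]
t=50: [263, 311, 311, 263]
t=51: [139, 315, 315, 139]
t=52: [104, 110, 110, 104]
t=53: [52, 44, 44, 52]
t=54: [285, 296, 296, 285]
t=55: [61, 46, 46, 61]
t=56: [292, 312, 312, 292]
t=57: [90, 63, 63, 90]
t=58: [269, 65, 65, 269]
t=59: [272, 63, 63, 272]
t=60: [270, 67, 67, 270]
t=61: [276, 65, 65, 276]
t=62: [275, 75, 75, 275]
t=63: [291, 76, 76, 291]
t=64: [298, 103, 103, 298]
t=65: [44, 64, 64, 44]
t=66: [316, 289, 289, 316]
t=67: [60, 96, 96, 60]
t=68: [74, 266, 266, 74]
t=69: [61, 286, 286, 61]
t=70: [90, 271, 271, 90]
t=71: [14, 14, 14, 14]
t=72: [223, 223, 223, 223]
t=73: [280, 280, 280, 280]
t=74: [33, 33, 33, 33]
t=75: [261, 261, 261, 261]
t=76: [356, 356, 356, 356]
t=77: [185, 185, 185, 185]
t=78: [204, 204, 204, 204]
t=79: [242, 242, 242, 242]
t=80: [318, 318, 318, 318]
t=81: [109, 109, 109, 109]
t=82: [52, 52, 52, 52]
t=83: [299, 299, 299, 299]
t=84: [71, 71, 71, 71]
t=85: [337, 337, 337, 337]
t=86: [147, 147, 147, 147]
t=87: [128, 128, 128, 128]
t=88: [90, 90, 90, 90]
t=89: [14, 14, 14, 14]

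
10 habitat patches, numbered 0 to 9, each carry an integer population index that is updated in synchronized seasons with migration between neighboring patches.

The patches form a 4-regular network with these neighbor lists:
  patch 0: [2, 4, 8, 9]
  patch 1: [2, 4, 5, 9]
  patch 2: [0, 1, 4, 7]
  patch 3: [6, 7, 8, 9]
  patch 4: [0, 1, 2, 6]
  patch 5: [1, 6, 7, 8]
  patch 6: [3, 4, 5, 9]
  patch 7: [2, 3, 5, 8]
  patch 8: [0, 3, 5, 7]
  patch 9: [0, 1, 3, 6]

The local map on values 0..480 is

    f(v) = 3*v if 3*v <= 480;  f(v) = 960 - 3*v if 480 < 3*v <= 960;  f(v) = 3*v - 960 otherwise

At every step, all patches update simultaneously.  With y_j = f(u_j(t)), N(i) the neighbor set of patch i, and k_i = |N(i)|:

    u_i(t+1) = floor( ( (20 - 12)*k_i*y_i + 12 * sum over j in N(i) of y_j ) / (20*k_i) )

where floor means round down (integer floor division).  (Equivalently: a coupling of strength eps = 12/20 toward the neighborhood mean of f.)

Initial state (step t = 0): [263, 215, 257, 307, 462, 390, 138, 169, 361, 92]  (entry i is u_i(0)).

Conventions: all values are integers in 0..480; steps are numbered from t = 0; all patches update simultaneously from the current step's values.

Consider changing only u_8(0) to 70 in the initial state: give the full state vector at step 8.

Answer: [39, 47, 26, 43, 37, 85, 52, 55, 78, 34]
Key observation: This trace re-runs the system from the modified initial state.

Derivation:
t=0: [263, 215, 257, 307, 462, 390, 138, 169, 70, 92]
t=1: [233, 291, 280, 218, 333, 292, 308, 278, 214, 251]
t=2: [207, 102, 124, 225, 91, 118, 109, 174, 243, 186]
t=3: [327, 332, 352, 323, 310, 336, 327, 361, 304, 349]
t=4: [47, 53, 69, 45, 38, 53, 34, 79, 49, 47]
t=5: [147, 156, 180, 148, 136, 160, 123, 192, 159, 136]
t=6: [433, 444, 423, 423, 417, 446, 408, 426, 453, 421]
t=7: [330, 340, 321, 316, 309, 354, 297, 336, 361, 313]
t=8: [39, 47, 26, 43, 37, 85, 52, 55, 78, 34]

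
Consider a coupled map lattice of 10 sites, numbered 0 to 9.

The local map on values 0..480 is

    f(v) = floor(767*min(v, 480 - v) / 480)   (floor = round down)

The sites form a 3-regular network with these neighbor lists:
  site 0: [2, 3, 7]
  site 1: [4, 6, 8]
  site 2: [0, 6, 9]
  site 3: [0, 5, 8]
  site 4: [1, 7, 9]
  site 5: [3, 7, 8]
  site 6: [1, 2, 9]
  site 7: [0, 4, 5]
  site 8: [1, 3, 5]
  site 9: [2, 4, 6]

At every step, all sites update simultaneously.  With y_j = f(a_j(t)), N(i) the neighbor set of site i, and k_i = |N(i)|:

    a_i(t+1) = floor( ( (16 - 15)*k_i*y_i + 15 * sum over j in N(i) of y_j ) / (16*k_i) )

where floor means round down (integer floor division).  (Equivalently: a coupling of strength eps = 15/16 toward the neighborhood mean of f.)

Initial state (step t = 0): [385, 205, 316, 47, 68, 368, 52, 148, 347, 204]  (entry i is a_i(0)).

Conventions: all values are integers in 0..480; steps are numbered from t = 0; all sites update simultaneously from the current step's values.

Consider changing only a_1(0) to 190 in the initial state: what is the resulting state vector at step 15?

Answer: [361, 315, 330, 313, 351, 345, 357, 308, 343, 333]
Key observation: This trace re-runs the system from the modified initial state.

Derivation:
t=0: [385, 190, 316, 47, 68, 368, 52, 148, 347, 204]
t=1: [188, 144, 191, 173, 276, 174, 283, 151, 187, 161]
t=2: [275, 307, 291, 291, 247, 272, 267, 297, 263, 311]
t=3: [300, 347, 311, 332, 285, 314, 286, 340, 306, 333]
t=4: [245, 293, 276, 274, 228, 246, 243, 283, 240, 292]
t=5: [325, 370, 349, 374, 307, 343, 312, 367, 336, 352]
t=6: [189, 252, 237, 227, 191, 194, 200, 242, 190, 248]
t=7: [368, 312, 333, 308, 367, 345, 367, 310, 342, 336]
t=8: [254, 198, 198, 208, 251, 252, 240, 196, 250, 200]
t=9: [322, 368, 351, 362, 319, 339, 321, 360, 339, 352]
t=10: [198, 241, 234, 231, 195, 202, 199, 241, 198, 236]
t=11: [370, 318, 338, 321, 375, 353, 373, 320, 354, 336]
t=12: [240, 184, 193, 196, 242, 234, 233, 185, 235, 190]
t=13: [310, 370, 349, 373, 302, 330, 306, 373, 329, 350]
t=14: [188, 261, 249, 245, 190, 196, 202, 258, 197, 253]
t=15: [361, 315, 330, 313, 351, 345, 357, 308, 343, 333]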